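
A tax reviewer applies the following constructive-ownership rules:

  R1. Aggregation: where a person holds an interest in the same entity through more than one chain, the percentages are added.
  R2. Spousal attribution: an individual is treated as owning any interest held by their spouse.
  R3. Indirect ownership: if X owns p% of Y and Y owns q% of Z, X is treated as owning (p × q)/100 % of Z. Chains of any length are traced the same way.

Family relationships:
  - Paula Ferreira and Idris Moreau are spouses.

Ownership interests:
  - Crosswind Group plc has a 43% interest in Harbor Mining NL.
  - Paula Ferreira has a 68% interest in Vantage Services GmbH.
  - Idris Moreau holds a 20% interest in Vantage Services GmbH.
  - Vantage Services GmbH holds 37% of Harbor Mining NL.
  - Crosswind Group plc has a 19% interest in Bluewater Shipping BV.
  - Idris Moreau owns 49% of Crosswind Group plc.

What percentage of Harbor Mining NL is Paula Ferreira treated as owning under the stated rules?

By spousal attribution (R2), Paula Ferreira is treated as also owning Idris Moreau's interest in Vantage Services GmbH, giving 68% + 20% = 88%.
By spousal attribution (R2), Paula Ferreira is treated as owning Idris Moreau's 49% interest in Crosswind Group plc.
Chain via Vantage Services GmbH (R3): 88% × 37% = 32.56% of Harbor Mining NL.
Chain via Crosswind Group plc (R3): 49% × 43% = 21.07% of Harbor Mining NL.
Aggregating (R1): 32.56% + 21.07% = 53.63%.

53.63%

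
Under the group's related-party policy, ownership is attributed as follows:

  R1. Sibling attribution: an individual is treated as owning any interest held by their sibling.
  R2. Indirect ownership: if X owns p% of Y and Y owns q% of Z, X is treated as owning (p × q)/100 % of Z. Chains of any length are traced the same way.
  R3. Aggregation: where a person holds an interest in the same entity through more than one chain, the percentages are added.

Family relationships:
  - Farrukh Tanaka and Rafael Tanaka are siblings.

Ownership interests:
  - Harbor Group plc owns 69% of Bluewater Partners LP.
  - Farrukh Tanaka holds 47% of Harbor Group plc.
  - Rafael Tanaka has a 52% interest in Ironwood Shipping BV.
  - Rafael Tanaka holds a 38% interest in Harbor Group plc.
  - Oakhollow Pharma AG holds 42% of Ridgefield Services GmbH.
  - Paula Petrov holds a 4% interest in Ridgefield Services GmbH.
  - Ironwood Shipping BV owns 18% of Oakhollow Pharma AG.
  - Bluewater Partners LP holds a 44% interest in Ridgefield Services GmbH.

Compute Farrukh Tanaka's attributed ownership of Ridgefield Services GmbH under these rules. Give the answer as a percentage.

By sibling attribution (R1), Farrukh Tanaka is treated as also owning Rafael Tanaka's interest in Harbor Group plc, giving 47% + 38% = 85%.
By sibling attribution (R1), Farrukh Tanaka is treated as owning Rafael Tanaka's 52% interest in Ironwood Shipping BV.
Chain via Harbor Group plc → Bluewater Partners LP (R2): 85% × 69% × 44% = 25.806% of Ridgefield Services GmbH.
Chain via Ironwood Shipping BV → Oakhollow Pharma AG (R2): 52% × 18% × 42% = 3.9312% of Ridgefield Services GmbH.
Aggregating (R3): 25.806% + 3.9312% = 29.7372%.

29.7372%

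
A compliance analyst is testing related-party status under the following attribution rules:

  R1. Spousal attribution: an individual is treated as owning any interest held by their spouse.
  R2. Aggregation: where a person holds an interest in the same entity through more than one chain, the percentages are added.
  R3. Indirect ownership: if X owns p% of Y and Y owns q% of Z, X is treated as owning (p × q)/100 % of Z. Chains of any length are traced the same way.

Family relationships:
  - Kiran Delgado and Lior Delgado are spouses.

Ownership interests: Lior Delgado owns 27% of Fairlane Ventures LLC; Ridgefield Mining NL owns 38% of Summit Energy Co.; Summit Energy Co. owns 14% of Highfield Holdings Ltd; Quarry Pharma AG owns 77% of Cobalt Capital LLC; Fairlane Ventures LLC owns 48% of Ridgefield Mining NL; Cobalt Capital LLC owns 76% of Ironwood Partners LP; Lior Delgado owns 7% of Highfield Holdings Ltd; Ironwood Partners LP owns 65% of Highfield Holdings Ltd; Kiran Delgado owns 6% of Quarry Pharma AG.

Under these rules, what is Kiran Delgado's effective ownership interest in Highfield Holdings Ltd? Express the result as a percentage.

9.971752%

By spousal attribution (R1), Kiran Delgado is treated as owning Lior Delgado's 27% interest in Fairlane Ventures LLC.
By spousal attribution (R1), Kiran Delgado is treated as owning Lior Delgado's 7% interest in Highfield Holdings Ltd.
Chain via Quarry Pharma AG → Cobalt Capital LLC → Ironwood Partners LP (R3): 6% × 77% × 76% × 65% = 2.28228% of Highfield Holdings Ltd.
Chain via Fairlane Ventures LLC → Ridgefield Mining NL → Summit Energy Co. (R3): 27% × 48% × 38% × 14% = 0.689472% of Highfield Holdings Ltd.
Direct interest in Highfield Holdings Ltd: 7%.
Aggregating (R2): 2.28228% + 0.689472% + 7% = 9.971752%.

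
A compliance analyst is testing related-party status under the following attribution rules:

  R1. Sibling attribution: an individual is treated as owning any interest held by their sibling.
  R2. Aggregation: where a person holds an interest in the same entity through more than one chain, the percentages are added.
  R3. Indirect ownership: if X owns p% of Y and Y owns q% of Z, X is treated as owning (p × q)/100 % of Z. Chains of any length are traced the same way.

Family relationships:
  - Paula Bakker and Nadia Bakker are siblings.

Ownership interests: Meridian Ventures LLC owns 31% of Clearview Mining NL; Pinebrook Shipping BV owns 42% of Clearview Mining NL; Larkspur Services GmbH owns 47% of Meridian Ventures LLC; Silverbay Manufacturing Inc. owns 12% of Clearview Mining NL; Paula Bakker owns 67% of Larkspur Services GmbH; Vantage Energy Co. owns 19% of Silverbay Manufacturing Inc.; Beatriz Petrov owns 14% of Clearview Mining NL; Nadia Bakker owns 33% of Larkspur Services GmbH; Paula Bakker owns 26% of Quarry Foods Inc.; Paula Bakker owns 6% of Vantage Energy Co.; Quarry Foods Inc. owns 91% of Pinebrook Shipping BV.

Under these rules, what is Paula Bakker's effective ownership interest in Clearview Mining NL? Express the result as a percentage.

24.644%

By sibling attribution (R1), Paula Bakker is treated as also owning Nadia Bakker's interest in Larkspur Services GmbH, giving 67% + 33% = 100%.
Chain via Quarry Foods Inc. → Pinebrook Shipping BV (R3): 26% × 91% × 42% = 9.9372% of Clearview Mining NL.
Chain via Larkspur Services GmbH → Meridian Ventures LLC (R3): 100% × 47% × 31% = 14.57% of Clearview Mining NL.
Chain via Vantage Energy Co. → Silverbay Manufacturing Inc. (R3): 6% × 19% × 12% = 0.1368% of Clearview Mining NL.
Aggregating (R2): 9.9372% + 14.57% + 0.1368% = 24.644%.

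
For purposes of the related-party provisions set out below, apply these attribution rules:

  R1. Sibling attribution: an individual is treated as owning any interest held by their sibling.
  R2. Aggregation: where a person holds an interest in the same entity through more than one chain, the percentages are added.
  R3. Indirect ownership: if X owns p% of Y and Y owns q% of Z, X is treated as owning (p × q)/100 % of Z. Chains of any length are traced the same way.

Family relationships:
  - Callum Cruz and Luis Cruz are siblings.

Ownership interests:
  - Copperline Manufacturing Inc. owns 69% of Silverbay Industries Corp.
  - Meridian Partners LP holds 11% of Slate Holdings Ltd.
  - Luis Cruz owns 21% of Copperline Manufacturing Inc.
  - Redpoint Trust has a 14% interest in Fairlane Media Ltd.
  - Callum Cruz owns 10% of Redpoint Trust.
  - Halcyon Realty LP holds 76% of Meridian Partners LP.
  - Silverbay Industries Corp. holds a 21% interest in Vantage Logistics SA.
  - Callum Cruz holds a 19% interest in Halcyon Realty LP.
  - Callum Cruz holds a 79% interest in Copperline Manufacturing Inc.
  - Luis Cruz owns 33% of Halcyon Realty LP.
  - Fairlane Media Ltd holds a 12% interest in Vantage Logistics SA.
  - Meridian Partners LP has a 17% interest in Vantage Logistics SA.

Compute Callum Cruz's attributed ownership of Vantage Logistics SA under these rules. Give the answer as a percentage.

21.3764%

By sibling attribution (R1), Callum Cruz is treated as also owning Luis Cruz's interest in Halcyon Realty LP, giving 19% + 33% = 52%.
By sibling attribution (R1), Callum Cruz is treated as also owning Luis Cruz's interest in Copperline Manufacturing Inc, giving 79% + 21% = 100%.
Chain via Halcyon Realty LP → Meridian Partners LP (R3): 52% × 76% × 17% = 6.7184% of Vantage Logistics SA.
Chain via Copperline Manufacturing Inc. → Silverbay Industries Corp. (R3): 100% × 69% × 21% = 14.49% of Vantage Logistics SA.
Chain via Redpoint Trust → Fairlane Media Ltd (R3): 10% × 14% × 12% = 0.168% of Vantage Logistics SA.
Aggregating (R2): 6.7184% + 14.49% + 0.168% = 21.3764%.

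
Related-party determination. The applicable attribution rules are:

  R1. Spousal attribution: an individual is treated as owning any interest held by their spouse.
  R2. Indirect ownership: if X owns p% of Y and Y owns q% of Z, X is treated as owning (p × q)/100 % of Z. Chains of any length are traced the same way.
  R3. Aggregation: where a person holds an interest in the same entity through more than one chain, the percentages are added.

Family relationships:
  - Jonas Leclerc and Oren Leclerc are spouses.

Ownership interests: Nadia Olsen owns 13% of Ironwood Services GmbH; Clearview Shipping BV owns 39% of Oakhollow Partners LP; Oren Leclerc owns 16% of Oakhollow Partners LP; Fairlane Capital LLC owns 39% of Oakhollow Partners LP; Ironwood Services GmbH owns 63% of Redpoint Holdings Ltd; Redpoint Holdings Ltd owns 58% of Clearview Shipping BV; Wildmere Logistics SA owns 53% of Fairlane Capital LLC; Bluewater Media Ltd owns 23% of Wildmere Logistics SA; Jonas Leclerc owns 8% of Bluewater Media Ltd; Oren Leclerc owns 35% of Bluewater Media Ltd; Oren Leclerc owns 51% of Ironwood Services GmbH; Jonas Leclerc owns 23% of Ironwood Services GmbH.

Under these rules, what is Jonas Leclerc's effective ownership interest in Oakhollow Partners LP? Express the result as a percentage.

By spousal attribution (R1), Jonas Leclerc is treated as also owning Oren Leclerc's interest in Ironwood Services GmbH, giving 23% + 51% = 74%.
By spousal attribution (R1), Jonas Leclerc is treated as also owning Oren Leclerc's interest in Bluewater Media Ltd, giving 8% + 35% = 43%.
By spousal attribution (R1), Jonas Leclerc is treated as owning Oren Leclerc's 16% interest in Oakhollow Partners LP.
Chain via Ironwood Services GmbH → Redpoint Holdings Ltd → Clearview Shipping BV (R2): 74% × 63% × 58% × 39% = 10.545444% of Oakhollow Partners LP.
Chain via Bluewater Media Ltd → Wildmere Logistics SA → Fairlane Capital LLC (R2): 43% × 23% × 53% × 39% = 2.044263% of Oakhollow Partners LP.
Direct interest in Oakhollow Partners LP: 16%.
Aggregating (R3): 10.545444% + 2.044263% + 16% = 28.589707%.

28.589707%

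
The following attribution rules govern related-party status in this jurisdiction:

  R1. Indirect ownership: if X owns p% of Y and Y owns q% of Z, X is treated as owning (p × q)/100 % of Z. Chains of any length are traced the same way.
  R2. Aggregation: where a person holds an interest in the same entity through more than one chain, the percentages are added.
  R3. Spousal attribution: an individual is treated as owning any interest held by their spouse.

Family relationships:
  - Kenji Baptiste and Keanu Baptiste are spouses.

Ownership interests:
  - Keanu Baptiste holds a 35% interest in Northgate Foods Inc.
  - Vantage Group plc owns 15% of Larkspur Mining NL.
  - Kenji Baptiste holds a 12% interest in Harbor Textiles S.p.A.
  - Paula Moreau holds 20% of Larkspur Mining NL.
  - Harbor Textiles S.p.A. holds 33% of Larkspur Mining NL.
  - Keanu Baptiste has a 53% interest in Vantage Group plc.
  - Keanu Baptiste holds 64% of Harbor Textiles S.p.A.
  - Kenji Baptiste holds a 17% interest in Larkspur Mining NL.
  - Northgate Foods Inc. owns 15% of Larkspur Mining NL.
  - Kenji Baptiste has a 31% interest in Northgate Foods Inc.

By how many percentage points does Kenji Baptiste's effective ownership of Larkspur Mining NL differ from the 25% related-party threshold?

34.93

By spousal attribution (R3), Kenji Baptiste is treated as also owning Keanu Baptiste's interest in Harbor Textiles S.p.A, giving 12% + 64% = 76%.
By spousal attribution (R3), Kenji Baptiste is treated as also owning Keanu Baptiste's interest in Northgate Foods Inc, giving 31% + 35% = 66%.
By spousal attribution (R3), Kenji Baptiste is treated as owning Keanu Baptiste's 53% interest in Vantage Group plc.
Chain via Harbor Textiles S.p.A. (R1): 76% × 33% = 25.08% of Larkspur Mining NL.
Chain via Northgate Foods Inc. (R1): 66% × 15% = 9.9% of Larkspur Mining NL.
Direct interest in Larkspur Mining NL: 17%.
Chain via Vantage Group plc (R1): 53% × 15% = 7.95% of Larkspur Mining NL.
Aggregating (R2): 25.08% + 9.9% + 17% + 7.95% = 59.93%.
59.93% exceeds the 25% threshold by 34.93 percentage points.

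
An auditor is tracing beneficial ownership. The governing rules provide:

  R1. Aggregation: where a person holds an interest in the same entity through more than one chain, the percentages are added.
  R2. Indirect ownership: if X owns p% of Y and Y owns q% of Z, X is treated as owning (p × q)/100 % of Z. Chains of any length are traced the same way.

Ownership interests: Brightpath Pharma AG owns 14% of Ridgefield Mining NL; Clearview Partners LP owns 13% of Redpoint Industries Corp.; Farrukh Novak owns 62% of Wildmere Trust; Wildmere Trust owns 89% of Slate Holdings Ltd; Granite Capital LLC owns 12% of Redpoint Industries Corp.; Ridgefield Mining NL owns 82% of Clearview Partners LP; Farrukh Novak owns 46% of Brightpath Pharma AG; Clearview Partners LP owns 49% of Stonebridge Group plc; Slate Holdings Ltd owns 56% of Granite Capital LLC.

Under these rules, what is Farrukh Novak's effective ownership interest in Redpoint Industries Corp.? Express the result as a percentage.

Chain via Brightpath Pharma AG → Ridgefield Mining NL → Clearview Partners LP (R2): 46% × 14% × 82% × 13% = 0.686504% of Redpoint Industries Corp.
Chain via Wildmere Trust → Slate Holdings Ltd → Granite Capital LLC (R2): 62% × 89% × 56% × 12% = 3.708096% of Redpoint Industries Corp.
Aggregating (R1): 0.686504% + 3.708096% = 4.3946%.

4.3946%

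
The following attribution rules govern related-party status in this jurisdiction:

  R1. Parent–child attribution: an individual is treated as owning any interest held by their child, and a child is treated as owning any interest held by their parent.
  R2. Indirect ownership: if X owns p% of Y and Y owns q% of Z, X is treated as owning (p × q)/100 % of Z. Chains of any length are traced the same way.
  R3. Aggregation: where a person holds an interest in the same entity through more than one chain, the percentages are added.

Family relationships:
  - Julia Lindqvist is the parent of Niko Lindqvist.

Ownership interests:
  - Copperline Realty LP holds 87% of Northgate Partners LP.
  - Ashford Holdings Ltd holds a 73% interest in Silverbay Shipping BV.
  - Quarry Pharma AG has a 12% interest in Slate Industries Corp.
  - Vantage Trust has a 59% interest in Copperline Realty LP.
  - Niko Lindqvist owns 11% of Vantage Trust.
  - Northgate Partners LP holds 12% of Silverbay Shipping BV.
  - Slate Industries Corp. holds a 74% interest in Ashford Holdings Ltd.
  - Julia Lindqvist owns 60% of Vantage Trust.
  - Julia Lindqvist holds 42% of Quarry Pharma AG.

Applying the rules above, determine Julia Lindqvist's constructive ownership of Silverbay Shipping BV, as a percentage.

By parent–child attribution (R1), Julia Lindqvist is treated as also owning Niko Lindqvist's interest in Vantage Trust, giving 60% + 11% = 71%.
Chain via Quarry Pharma AG → Slate Industries Corp. → Ashford Holdings Ltd (R2): 42% × 12% × 74% × 73% = 2.722608% of Silverbay Shipping BV.
Chain via Vantage Trust → Copperline Realty LP → Northgate Partners LP (R2): 71% × 59% × 87% × 12% = 4.373316% of Silverbay Shipping BV.
Aggregating (R3): 2.722608% + 4.373316% = 7.095924%.

7.095924%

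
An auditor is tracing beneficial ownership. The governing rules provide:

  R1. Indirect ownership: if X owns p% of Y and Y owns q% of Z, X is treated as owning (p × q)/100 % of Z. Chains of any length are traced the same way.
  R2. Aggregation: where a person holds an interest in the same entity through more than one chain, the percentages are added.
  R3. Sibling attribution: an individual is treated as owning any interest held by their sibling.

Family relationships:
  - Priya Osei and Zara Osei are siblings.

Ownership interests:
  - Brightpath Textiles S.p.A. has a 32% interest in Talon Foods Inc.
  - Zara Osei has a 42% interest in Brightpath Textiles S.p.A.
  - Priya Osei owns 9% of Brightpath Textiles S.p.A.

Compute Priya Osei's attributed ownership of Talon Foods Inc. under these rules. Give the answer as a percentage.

16.32%

By sibling attribution (R3), Priya Osei is treated as also owning Zara Osei's interest in Brightpath Textiles S.p.A, giving 9% + 42% = 51%.
Chain via Brightpath Textiles S.p.A. (R1): 51% × 32% = 16.32% of Talon Foods Inc.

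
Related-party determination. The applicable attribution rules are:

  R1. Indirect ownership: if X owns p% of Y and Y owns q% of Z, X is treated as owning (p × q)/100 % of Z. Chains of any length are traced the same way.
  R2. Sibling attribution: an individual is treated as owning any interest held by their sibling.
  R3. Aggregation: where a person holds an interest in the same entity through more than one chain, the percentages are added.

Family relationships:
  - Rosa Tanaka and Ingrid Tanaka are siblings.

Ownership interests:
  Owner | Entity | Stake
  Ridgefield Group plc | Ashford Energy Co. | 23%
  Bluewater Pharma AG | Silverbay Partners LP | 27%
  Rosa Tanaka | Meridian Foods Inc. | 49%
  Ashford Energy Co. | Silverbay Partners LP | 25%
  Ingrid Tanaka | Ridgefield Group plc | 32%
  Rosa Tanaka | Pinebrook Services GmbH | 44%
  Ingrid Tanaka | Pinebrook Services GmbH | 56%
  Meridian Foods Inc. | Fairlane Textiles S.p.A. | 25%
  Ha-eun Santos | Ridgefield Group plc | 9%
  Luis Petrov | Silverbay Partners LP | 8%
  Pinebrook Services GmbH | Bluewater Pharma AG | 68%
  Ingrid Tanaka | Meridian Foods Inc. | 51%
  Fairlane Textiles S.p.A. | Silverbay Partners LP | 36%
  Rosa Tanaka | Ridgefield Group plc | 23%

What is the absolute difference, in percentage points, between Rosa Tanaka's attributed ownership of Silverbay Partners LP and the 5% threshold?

By sibling attribution (R2), Rosa Tanaka is treated as also owning Ingrid Tanaka's interest in Meridian Foods Inc, giving 49% + 51% = 100%.
By sibling attribution (R2), Rosa Tanaka is treated as also owning Ingrid Tanaka's interest in Ridgefield Group plc, giving 23% + 32% = 55%.
By sibling attribution (R2), Rosa Tanaka is treated as also owning Ingrid Tanaka's interest in Pinebrook Services GmbH, giving 44% + 56% = 100%.
Chain via Meridian Foods Inc. → Fairlane Textiles S.p.A. (R1): 100% × 25% × 36% = 9% of Silverbay Partners LP.
Chain via Ridgefield Group plc → Ashford Energy Co. (R1): 55% × 23% × 25% = 3.1625% of Silverbay Partners LP.
Chain via Pinebrook Services GmbH → Bluewater Pharma AG (R1): 100% × 68% × 27% = 18.36% of Silverbay Partners LP.
Aggregating (R3): 9% + 3.1625% + 18.36% = 30.5225%.
30.5225% exceeds the 5% threshold by 25.5225 percentage points.

25.5225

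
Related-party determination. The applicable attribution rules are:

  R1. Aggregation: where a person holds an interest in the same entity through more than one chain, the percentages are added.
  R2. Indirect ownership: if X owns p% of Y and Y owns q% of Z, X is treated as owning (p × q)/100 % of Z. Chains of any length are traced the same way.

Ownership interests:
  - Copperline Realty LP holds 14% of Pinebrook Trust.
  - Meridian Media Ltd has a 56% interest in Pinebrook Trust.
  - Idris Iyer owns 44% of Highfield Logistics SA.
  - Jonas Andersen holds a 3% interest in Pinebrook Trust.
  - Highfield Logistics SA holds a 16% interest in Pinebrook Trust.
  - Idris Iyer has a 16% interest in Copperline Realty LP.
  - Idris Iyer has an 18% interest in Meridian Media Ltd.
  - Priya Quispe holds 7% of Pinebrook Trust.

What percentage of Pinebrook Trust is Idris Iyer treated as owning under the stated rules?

19.36%

Chain via Copperline Realty LP (R2): 16% × 14% = 2.24% of Pinebrook Trust.
Chain via Meridian Media Ltd (R2): 18% × 56% = 10.08% of Pinebrook Trust.
Chain via Highfield Logistics SA (R2): 44% × 16% = 7.04% of Pinebrook Trust.
Aggregating (R1): 2.24% + 10.08% + 7.04% = 19.36%.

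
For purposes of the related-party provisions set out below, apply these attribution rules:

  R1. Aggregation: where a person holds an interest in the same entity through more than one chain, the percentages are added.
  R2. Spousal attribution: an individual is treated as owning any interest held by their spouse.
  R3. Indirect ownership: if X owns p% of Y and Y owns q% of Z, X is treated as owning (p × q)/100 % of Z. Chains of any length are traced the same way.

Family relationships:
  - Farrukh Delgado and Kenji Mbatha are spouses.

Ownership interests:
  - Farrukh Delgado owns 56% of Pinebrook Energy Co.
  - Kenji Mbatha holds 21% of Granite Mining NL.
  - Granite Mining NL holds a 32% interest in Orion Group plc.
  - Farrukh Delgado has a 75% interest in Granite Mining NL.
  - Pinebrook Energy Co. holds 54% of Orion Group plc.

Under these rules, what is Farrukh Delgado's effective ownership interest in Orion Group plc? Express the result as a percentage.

60.96%

By spousal attribution (R2), Farrukh Delgado is treated as also owning Kenji Mbatha's interest in Granite Mining NL, giving 75% + 21% = 96%.
Chain via Pinebrook Energy Co. (R3): 56% × 54% = 30.24% of Orion Group plc.
Chain via Granite Mining NL (R3): 96% × 32% = 30.72% of Orion Group plc.
Aggregating (R1): 30.24% + 30.72% = 60.96%.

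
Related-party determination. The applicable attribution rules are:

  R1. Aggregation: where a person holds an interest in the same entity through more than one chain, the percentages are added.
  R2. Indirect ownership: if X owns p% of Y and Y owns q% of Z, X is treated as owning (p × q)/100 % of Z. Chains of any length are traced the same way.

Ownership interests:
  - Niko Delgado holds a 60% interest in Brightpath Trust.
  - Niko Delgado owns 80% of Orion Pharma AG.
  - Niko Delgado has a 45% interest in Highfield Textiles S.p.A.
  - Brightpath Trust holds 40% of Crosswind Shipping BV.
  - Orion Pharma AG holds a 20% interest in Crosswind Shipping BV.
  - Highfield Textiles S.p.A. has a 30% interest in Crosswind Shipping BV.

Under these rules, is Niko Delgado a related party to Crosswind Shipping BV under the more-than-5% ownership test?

Chain via Highfield Textiles S.p.A. (R2): 45% × 30% = 13.5% of Crosswind Shipping BV.
Chain via Orion Pharma AG (R2): 80% × 20% = 16% of Crosswind Shipping BV.
Chain via Brightpath Trust (R2): 60% × 40% = 24% of Crosswind Shipping BV.
Aggregating (R1): 13.5% + 16% + 24% = 53.5%.
53.5% exceeds the 5% threshold, so Niko is a related party to Crosswind Shipping BV.

Yes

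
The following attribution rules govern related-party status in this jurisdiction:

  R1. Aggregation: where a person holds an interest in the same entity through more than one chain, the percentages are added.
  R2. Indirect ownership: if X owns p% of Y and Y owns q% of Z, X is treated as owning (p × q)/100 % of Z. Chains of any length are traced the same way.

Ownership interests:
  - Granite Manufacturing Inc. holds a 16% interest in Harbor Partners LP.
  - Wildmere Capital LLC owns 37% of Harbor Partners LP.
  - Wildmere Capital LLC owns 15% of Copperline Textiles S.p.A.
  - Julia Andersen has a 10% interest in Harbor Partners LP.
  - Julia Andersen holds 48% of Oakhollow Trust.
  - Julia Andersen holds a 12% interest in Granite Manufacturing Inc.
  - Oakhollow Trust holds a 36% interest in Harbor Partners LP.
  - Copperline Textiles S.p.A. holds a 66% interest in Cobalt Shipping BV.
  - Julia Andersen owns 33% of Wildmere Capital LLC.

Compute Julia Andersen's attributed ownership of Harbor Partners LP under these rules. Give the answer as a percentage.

41.41%

Chain via Granite Manufacturing Inc. (R2): 12% × 16% = 1.92% of Harbor Partners LP.
Chain via Wildmere Capital LLC (R2): 33% × 37% = 12.21% of Harbor Partners LP.
Chain via Oakhollow Trust (R2): 48% × 36% = 17.28% of Harbor Partners LP.
Direct interest in Harbor Partners LP: 10%.
Aggregating (R1): 1.92% + 12.21% + 17.28% + 10% = 41.41%.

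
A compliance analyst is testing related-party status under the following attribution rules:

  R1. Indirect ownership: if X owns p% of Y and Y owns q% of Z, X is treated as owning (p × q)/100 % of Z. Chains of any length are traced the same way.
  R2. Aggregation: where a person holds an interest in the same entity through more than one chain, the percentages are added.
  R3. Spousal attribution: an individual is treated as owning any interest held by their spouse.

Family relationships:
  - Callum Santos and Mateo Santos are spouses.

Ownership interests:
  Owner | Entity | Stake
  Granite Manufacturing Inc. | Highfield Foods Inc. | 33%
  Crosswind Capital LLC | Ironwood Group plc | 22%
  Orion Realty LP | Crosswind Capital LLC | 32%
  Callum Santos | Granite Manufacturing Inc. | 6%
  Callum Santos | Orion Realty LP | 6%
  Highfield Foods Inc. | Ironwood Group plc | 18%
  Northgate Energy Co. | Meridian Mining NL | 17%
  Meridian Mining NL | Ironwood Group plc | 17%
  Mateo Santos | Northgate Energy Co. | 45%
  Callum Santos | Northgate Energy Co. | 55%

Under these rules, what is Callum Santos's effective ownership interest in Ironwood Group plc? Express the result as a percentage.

By spousal attribution (R3), Callum Santos is treated as also owning Mateo Santos's interest in Northgate Energy Co, giving 55% + 45% = 100%.
Chain via Granite Manufacturing Inc. → Highfield Foods Inc. (R1): 6% × 33% × 18% = 0.3564% of Ironwood Group plc.
Chain via Orion Realty LP → Crosswind Capital LLC (R1): 6% × 32% × 22% = 0.4224% of Ironwood Group plc.
Chain via Northgate Energy Co. → Meridian Mining NL (R1): 100% × 17% × 17% = 2.89% of Ironwood Group plc.
Aggregating (R2): 0.3564% + 0.4224% + 2.89% = 3.6688%.

3.6688%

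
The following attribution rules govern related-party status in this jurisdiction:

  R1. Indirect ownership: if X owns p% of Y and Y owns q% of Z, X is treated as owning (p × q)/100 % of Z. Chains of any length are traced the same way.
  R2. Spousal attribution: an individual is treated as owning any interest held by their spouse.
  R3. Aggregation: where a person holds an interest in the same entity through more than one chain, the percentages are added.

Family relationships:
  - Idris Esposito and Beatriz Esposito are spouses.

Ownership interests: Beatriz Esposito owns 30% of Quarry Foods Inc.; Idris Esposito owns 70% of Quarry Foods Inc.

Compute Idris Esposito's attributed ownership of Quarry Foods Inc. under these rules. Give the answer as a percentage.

By spousal attribution (R2), Idris Esposito is treated as also owning Beatriz Esposito's interest in Quarry Foods Inc, giving 70% + 30% = 100%.
Direct interest in Quarry Foods Inc: 100%.

100%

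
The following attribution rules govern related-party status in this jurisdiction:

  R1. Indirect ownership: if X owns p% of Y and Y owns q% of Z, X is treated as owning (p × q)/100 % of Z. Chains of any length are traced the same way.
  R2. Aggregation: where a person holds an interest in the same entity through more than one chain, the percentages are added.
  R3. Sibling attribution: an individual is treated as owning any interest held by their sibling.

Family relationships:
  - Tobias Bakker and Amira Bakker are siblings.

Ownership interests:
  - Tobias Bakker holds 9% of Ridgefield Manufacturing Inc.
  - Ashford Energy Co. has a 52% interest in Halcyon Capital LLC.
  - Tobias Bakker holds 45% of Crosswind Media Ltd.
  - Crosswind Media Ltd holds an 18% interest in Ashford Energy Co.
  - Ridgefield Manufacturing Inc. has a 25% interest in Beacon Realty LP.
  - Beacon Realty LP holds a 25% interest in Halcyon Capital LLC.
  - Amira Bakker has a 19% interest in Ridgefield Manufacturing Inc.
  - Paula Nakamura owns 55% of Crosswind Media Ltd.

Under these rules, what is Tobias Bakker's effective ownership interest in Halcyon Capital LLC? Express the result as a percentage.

By sibling attribution (R3), Tobias Bakker is treated as also owning Amira Bakker's interest in Ridgefield Manufacturing Inc, giving 9% + 19% = 28%.
Chain via Crosswind Media Ltd → Ashford Energy Co. (R1): 45% × 18% × 52% = 4.212% of Halcyon Capital LLC.
Chain via Ridgefield Manufacturing Inc. → Beacon Realty LP (R1): 28% × 25% × 25% = 1.75% of Halcyon Capital LLC.
Aggregating (R2): 4.212% + 1.75% = 5.962%.

5.962%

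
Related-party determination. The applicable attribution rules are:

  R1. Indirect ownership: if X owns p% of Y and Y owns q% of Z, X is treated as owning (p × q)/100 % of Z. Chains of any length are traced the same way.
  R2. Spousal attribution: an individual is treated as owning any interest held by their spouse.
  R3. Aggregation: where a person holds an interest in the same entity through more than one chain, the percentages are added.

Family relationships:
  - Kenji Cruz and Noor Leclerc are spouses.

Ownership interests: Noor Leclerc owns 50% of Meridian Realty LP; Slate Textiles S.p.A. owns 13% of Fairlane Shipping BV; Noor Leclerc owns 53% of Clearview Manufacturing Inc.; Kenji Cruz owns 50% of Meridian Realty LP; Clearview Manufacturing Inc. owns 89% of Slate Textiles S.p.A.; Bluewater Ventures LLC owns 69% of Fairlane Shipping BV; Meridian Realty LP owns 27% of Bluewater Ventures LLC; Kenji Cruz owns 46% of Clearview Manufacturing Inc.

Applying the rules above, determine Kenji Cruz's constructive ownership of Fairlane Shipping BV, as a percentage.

By spousal attribution (R2), Kenji Cruz is treated as also owning Noor Leclerc's interest in Clearview Manufacturing Inc, giving 46% + 53% = 99%.
By spousal attribution (R2), Kenji Cruz is treated as also owning Noor Leclerc's interest in Meridian Realty LP, giving 50% + 50% = 100%.
Chain via Clearview Manufacturing Inc. → Slate Textiles S.p.A. (R1): 99% × 89% × 13% = 11.4543% of Fairlane Shipping BV.
Chain via Meridian Realty LP → Bluewater Ventures LLC (R1): 100% × 27% × 69% = 18.63% of Fairlane Shipping BV.
Aggregating (R3): 11.4543% + 18.63% = 30.0843%.

30.0843%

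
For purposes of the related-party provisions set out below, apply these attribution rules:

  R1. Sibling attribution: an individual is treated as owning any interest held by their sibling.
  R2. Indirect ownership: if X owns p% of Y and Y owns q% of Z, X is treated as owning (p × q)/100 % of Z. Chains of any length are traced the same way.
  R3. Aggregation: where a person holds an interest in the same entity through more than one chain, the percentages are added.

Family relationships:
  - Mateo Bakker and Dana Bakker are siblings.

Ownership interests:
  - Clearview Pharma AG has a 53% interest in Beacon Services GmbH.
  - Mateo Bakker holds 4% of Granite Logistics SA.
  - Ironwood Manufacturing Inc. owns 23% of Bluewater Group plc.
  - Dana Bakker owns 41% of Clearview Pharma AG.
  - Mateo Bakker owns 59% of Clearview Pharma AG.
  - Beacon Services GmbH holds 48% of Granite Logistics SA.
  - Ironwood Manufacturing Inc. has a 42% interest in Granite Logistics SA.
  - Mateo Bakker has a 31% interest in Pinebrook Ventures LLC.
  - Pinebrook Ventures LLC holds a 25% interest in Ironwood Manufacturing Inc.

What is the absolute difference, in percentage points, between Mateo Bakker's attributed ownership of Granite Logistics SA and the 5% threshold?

27.695

By sibling attribution (R1), Mateo Bakker is treated as also owning Dana Bakker's interest in Clearview Pharma AG, giving 59% + 41% = 100%.
Chain via Pinebrook Ventures LLC → Ironwood Manufacturing Inc. (R2): 31% × 25% × 42% = 3.255% of Granite Logistics SA.
Chain via Clearview Pharma AG → Beacon Services GmbH (R2): 100% × 53% × 48% = 25.44% of Granite Logistics SA.
Direct interest in Granite Logistics SA: 4%.
Aggregating (R3): 3.255% + 25.44% + 4% = 32.695%.
32.695% exceeds the 5% threshold by 27.695 percentage points.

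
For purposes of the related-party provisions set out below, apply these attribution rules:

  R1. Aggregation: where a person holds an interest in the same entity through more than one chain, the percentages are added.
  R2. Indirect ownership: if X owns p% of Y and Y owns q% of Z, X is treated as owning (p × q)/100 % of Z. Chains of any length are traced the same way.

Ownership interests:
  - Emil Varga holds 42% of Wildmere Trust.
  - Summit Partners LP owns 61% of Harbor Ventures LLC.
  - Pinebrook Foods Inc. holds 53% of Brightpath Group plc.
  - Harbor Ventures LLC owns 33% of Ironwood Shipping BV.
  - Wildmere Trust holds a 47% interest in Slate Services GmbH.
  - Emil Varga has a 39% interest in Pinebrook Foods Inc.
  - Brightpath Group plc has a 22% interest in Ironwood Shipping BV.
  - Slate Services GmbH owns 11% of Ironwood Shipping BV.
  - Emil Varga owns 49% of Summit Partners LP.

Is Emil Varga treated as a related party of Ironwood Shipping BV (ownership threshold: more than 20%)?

No

Chain via Pinebrook Foods Inc. → Brightpath Group plc (R2): 39% × 53% × 22% = 4.5474% of Ironwood Shipping BV.
Chain via Wildmere Trust → Slate Services GmbH (R2): 42% × 47% × 11% = 2.1714% of Ironwood Shipping BV.
Chain via Summit Partners LP → Harbor Ventures LLC (R2): 49% × 61% × 33% = 9.8637% of Ironwood Shipping BV.
Aggregating (R1): 4.5474% + 2.1714% + 9.8637% = 16.5825%.
16.5825% does not exceed the 20% threshold, so Emil is not a related party to Ironwood Shipping BV.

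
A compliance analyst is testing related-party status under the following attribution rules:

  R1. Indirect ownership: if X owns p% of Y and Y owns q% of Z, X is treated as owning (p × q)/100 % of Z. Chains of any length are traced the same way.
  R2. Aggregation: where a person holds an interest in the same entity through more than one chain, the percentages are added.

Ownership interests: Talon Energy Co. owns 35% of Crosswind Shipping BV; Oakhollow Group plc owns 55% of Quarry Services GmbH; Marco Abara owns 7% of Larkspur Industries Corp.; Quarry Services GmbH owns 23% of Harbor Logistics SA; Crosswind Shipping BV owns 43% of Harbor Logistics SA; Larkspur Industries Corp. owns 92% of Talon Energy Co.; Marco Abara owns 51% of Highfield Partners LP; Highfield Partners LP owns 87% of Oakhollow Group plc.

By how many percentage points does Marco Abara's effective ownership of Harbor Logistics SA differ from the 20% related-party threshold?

Chain via Highfield Partners LP → Oakhollow Group plc → Quarry Services GmbH (R1): 51% × 87% × 55% × 23% = 5.612805% of Harbor Logistics SA.
Chain via Larkspur Industries Corp. → Talon Energy Co. → Crosswind Shipping BV (R1): 7% × 92% × 35% × 43% = 0.96922% of Harbor Logistics SA.
Aggregating (R2): 5.612805% + 0.96922% = 6.582025%.
6.582025% falls short of the 20% threshold by 13.417975 percentage points.

13.417975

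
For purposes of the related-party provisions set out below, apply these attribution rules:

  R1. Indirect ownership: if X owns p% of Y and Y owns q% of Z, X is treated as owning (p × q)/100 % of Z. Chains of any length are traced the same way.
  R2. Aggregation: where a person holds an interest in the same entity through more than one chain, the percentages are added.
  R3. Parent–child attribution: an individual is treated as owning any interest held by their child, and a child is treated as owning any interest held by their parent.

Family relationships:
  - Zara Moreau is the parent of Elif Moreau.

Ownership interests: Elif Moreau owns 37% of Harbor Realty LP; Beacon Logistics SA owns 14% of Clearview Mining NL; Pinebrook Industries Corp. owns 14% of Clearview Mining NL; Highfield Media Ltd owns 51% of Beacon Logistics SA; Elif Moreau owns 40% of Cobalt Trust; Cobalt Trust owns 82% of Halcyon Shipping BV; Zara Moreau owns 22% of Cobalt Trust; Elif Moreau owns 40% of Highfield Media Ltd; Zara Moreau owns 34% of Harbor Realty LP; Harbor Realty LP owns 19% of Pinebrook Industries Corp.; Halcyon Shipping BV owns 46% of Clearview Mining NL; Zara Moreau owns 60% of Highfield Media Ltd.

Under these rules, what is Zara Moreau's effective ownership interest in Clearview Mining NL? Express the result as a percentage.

By parent–child attribution (R3), Zara Moreau is treated as also owning Elif Moreau's interest in Highfield Media Ltd, giving 60% + 40% = 100%.
By parent–child attribution (R3), Zara Moreau is treated as also owning Elif Moreau's interest in Cobalt Trust, giving 22% + 40% = 62%.
By parent–child attribution (R3), Zara Moreau is treated as also owning Elif Moreau's interest in Harbor Realty LP, giving 34% + 37% = 71%.
Chain via Highfield Media Ltd → Beacon Logistics SA (R1): 100% × 51% × 14% = 7.14% of Clearview Mining NL.
Chain via Cobalt Trust → Halcyon Shipping BV (R1): 62% × 82% × 46% = 23.3864% of Clearview Mining NL.
Chain via Harbor Realty LP → Pinebrook Industries Corp. (R1): 71% × 19% × 14% = 1.8886% of Clearview Mining NL.
Aggregating (R2): 7.14% + 23.3864% + 1.8886% = 32.415%.

32.415%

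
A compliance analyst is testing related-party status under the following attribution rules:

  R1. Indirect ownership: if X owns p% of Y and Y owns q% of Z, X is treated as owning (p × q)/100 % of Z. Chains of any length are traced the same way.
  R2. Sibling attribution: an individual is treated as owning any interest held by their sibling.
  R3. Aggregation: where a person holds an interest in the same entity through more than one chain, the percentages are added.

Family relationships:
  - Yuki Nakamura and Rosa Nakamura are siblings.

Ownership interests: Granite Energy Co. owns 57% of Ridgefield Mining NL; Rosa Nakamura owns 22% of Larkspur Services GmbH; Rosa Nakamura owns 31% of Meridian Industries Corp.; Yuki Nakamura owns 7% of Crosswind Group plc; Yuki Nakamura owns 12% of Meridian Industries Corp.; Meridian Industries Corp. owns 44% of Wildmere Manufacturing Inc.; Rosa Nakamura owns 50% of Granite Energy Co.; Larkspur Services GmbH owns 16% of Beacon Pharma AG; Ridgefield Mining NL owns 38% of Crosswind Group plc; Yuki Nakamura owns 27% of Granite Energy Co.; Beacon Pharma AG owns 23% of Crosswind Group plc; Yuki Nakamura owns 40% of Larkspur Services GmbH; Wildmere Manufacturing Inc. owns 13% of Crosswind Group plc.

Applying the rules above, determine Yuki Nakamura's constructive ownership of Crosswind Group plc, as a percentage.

By sibling attribution (R2), Yuki Nakamura is treated as also owning Rosa Nakamura's interest in Granite Energy Co, giving 27% + 50% = 77%.
By sibling attribution (R2), Yuki Nakamura is treated as also owning Rosa Nakamura's interest in Meridian Industries Corp, giving 12% + 31% = 43%.
By sibling attribution (R2), Yuki Nakamura is treated as also owning Rosa Nakamura's interest in Larkspur Services GmbH, giving 40% + 22% = 62%.
Chain via Granite Energy Co. → Ridgefield Mining NL (R1): 77% × 57% × 38% = 16.6782% of Crosswind Group plc.
Chain via Meridian Industries Corp. → Wildmere Manufacturing Inc. (R1): 43% × 44% × 13% = 2.4596% of Crosswind Group plc.
Chain via Larkspur Services GmbH → Beacon Pharma AG (R1): 62% × 16% × 23% = 2.2816% of Crosswind Group plc.
Direct interest in Crosswind Group plc: 7%.
Aggregating (R3): 16.6782% + 2.4596% + 2.2816% + 7% = 28.4194%.

28.4194%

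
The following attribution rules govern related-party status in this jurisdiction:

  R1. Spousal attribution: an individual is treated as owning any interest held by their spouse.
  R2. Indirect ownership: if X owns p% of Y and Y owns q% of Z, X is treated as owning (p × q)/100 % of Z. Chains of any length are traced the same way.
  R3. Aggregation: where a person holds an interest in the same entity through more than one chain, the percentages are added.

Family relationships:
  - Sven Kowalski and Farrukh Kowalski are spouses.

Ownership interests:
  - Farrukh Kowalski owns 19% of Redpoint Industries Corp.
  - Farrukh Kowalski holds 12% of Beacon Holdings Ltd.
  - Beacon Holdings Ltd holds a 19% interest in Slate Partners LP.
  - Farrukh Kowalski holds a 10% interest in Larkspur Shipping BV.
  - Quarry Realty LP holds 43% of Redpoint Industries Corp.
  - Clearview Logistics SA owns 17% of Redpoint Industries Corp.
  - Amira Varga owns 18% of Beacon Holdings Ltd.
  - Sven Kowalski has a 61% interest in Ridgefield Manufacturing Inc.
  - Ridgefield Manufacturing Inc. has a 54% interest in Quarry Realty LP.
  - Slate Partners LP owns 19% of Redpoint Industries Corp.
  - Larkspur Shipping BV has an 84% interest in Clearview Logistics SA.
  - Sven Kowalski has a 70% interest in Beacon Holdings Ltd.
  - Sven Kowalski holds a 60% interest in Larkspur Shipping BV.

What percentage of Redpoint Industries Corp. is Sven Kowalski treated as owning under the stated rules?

46.1204%

By spousal attribution (R1), Sven Kowalski is treated as also owning Farrukh Kowalski's interest in Larkspur Shipping BV, giving 60% + 10% = 70%.
By spousal attribution (R1), Sven Kowalski is treated as also owning Farrukh Kowalski's interest in Beacon Holdings Ltd, giving 70% + 12% = 82%.
By spousal attribution (R1), Sven Kowalski is treated as owning Farrukh Kowalski's 19% interest in Redpoint Industries Corp.
Chain via Ridgefield Manufacturing Inc. → Quarry Realty LP (R2): 61% × 54% × 43% = 14.1642% of Redpoint Industries Corp.
Chain via Larkspur Shipping BV → Clearview Logistics SA (R2): 70% × 84% × 17% = 9.996% of Redpoint Industries Corp.
Chain via Beacon Holdings Ltd → Slate Partners LP (R2): 82% × 19% × 19% = 2.9602% of Redpoint Industries Corp.
Direct interest in Redpoint Industries Corp: 19%.
Aggregating (R3): 14.1642% + 9.996% + 2.9602% + 19% = 46.1204%.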